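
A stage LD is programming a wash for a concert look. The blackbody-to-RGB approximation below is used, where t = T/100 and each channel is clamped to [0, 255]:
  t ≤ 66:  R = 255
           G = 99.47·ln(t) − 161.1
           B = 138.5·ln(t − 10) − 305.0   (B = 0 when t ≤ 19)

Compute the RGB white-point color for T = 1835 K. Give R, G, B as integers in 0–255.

R=255, G=128, B=0

t = 1835/100 = 18.35; the t ≤ 66 branch applies.
R = 255 by definition for t ≤ 66.
G = 99.47·ln 18.35 − 161.1 = 99.47·2.9096 − 161.1 = 128.321.
t = 18.35 ≤ 19, so B = 0.
Rounded: (255, 128, 0).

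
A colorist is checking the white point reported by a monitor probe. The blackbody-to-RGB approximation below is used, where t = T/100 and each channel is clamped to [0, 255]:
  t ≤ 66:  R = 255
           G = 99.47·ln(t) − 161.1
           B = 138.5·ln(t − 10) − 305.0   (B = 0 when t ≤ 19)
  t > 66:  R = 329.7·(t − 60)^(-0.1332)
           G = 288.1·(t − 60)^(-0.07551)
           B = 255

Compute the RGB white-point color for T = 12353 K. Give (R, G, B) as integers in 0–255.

t = 12353/100 = 123.53; the t > 66 branch applies.
R = 329.7·(123.53 − 60)^(-0.1332) = 329.7·63.53^(-0.1332) = 329.7·0.57523 = 189.654.
G = 288.1·(123.53 − 60)^(-0.07551) = 288.1·63.53^(-0.07551) = 288.1·0.73090 = 210.572.
B = 255 by definition for t > 66.
Rounded: (190, 211, 255).

(190, 211, 255)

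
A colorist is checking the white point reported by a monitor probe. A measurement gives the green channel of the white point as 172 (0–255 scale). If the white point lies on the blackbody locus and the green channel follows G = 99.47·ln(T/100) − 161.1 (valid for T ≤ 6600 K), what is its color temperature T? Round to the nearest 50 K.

2850 K

ln t = (172 + 161.1) / 99.47 = 3.3487.
t = e^3.3487 = 28.467.
T = 100·t = 2847 K → 2850 K to the nearest 50 K.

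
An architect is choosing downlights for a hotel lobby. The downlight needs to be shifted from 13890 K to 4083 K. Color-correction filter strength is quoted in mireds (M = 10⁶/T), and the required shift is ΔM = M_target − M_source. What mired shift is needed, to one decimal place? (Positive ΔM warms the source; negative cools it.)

M_source = 10⁶/13890 = 71.994; M_target = 10⁶/4083 = 244.918.
ΔM = 244.918 − 71.994 = 172.924 → +172.9 mireds, a warming shift.

+172.9 mireds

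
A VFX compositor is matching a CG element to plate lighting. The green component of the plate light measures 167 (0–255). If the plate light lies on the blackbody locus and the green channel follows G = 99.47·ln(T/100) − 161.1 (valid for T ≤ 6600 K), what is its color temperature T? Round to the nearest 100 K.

2700 K

ln t = (167 + 161.1) / 99.47 = 3.2985.
t = e^3.2985 = 27.072.
T = 100·t = 2707 K → 2700 K to the nearest 100 K.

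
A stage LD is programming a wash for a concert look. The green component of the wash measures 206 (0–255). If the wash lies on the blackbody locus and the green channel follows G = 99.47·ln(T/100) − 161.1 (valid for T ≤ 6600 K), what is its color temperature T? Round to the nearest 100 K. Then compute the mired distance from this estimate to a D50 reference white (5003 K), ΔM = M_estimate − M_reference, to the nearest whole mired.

+50 mireds

ln t = (206 + 161.1) / 99.47 = 3.6906.
t = e^3.6906 = 40.067.
T = 100·t = 4007 K → 4000 K to the nearest 100 K.
M_estimate = 10⁶/4000 = 250.00; M_reference = 10⁶/5003 = 199.88.
ΔM = 250.00 − 199.88 = 50.12 → +50 mireds.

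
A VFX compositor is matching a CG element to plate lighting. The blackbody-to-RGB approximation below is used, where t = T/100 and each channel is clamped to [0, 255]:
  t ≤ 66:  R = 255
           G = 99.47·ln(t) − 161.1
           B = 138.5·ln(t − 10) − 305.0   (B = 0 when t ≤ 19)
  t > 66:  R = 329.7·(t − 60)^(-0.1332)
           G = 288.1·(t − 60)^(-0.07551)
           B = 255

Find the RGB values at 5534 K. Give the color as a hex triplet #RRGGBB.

#FFEEDF

t = 5534/100 = 55.34; the t ≤ 66 branch applies.
R = 255 by definition for t ≤ 66.
G = 99.47·ln 55.34 − 161.1 = 99.47·4.0135 − 161.1 = 238.122.
B = 138.5·ln(55.34 − 10) − 305.0 = 138.5·ln 45.34 − 305.0 = 138.5·3.8142 − 305.0 = 223.265.
Rounded: (255, 238, 223).
In hex: #FFEEDF.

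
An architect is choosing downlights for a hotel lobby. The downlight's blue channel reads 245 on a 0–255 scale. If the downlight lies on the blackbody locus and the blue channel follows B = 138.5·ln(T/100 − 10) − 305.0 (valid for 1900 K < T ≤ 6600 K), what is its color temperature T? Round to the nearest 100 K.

ln(t − 10) = (245 + 305.0) / 138.5 = 3.9711.
t − 10 = e^3.9711 = 53.044, so t = 63.044.
T = 100·t = 6304 K → 6300 K to the nearest 100 K.

6300 K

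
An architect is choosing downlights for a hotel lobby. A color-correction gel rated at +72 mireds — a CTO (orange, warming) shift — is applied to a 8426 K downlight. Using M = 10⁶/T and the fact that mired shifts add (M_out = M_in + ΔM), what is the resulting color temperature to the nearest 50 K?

5250 K

M_in = 10⁶/8426 = 118.68 mireds.
M_out = 118.68 + (+72) = 190.68 mireds.
T_out = 10⁶/190.68 = 5244.4 K → 5250 K.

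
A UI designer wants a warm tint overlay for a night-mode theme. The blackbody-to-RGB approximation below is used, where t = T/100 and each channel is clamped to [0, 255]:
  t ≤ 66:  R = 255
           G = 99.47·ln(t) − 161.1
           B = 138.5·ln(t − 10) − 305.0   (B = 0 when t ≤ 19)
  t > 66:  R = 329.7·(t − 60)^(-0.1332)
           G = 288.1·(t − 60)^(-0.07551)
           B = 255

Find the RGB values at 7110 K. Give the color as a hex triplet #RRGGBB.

#EFF0FF

t = 7110/100 = 71.1; the t > 66 branch applies.
R = 329.7·(71.1 − 60)^(-0.1332) = 329.7·11.1^(-0.1332) = 329.7·0.72571 = 239.267.
G = 288.1·(71.1 − 60)^(-0.07551) = 288.1·11.1^(-0.07551) = 288.1·0.83381 = 240.221.
B = 255 by definition for t > 66.
Rounded: (239, 240, 255).
In hex: #EFF0FF.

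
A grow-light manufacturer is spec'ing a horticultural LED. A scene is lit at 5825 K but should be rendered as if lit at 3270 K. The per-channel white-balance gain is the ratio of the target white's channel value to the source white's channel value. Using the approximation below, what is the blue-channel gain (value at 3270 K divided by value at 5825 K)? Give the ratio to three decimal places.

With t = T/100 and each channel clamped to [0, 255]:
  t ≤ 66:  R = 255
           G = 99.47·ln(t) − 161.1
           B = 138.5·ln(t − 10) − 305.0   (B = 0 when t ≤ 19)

0.550

At 5825 K (t = 58.25):
  B = 138.5·ln(58.25 − 10) − 305.0 = 138.5·ln 48.25 − 305.0 = 138.5·3.8764 − 305.0 = 231.881.
At 3270 K (t = 32.7):
  B = 138.5·ln(32.7 − 10) − 305.0 = 138.5·ln 22.7 − 305.0 = 138.5·3.1224 − 305.0 = 127.448.
Gain = 127.448 / 231.881 = 0.5496 → 0.550.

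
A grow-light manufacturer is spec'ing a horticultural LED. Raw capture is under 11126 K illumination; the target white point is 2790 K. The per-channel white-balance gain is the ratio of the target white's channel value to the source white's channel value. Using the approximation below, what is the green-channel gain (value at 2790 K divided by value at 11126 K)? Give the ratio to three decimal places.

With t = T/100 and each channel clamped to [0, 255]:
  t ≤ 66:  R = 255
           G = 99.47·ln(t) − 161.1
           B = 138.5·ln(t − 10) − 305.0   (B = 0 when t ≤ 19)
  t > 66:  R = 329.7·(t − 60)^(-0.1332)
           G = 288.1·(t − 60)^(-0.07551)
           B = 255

At 11126 K (t = 111.26):
  G = 288.1·(111.26 − 60)^(-0.07551) = 288.1·51.26^(-0.07551) = 288.1·0.74284 = 214.012.
At 2790 K (t = 27.9):
  G = 99.47·ln 27.9 − 161.1 = 99.47·3.3286 − 161.1 = 169.998.
Gain = 169.998 / 214.012 = 0.7943 → 0.794.

0.794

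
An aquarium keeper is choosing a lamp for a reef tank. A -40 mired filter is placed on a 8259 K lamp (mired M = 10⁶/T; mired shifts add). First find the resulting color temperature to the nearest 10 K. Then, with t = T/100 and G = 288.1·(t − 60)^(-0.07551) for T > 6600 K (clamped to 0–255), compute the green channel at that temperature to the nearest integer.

211

M_in = 10⁶/8259 = 121.08; M_out = 121.08 + (-40) = 81.08.
T_out = 10⁶/81.08 = 12333.5 K → 12330 K; t = 123.3.
G = 288.1·(123.3 − 60)^(-0.07551) = 288.1·63.3^(-0.07551) = 288.1·0.73110 = 210.630.
Rounded: 211.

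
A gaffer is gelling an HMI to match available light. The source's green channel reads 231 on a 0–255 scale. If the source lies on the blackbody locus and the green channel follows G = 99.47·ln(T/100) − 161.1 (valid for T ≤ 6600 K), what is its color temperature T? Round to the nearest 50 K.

5150 K

ln t = (231 + 161.1) / 99.47 = 3.9419.
t = e^3.9419 = 51.516.
T = 100·t = 5152 K → 5150 K to the nearest 50 K.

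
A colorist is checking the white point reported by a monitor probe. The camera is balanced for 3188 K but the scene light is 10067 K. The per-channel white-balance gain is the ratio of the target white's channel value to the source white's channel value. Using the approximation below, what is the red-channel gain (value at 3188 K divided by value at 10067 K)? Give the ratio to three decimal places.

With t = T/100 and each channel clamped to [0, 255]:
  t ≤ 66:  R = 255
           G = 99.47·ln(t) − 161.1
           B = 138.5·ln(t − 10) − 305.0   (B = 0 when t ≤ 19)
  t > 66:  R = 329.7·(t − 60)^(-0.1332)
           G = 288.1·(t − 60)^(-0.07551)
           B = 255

1.267

At 10067 K (t = 100.67):
  R = 329.7·(100.67 − 60)^(-0.1332) = 329.7·40.67^(-0.1332) = 329.7·0.61044 = 201.263.
At 3188 K (t = 31.88):
  R = 255 by definition for t ≤ 66.
Gain = 255.000 / 201.263 = 1.2670 → 1.267.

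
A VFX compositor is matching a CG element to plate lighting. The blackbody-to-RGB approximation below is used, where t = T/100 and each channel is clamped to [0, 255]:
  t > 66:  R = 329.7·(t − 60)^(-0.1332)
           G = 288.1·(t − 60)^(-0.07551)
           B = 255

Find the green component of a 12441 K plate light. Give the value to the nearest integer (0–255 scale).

t = 12441/100 = 124.41; the t > 66 branch applies.
G = 288.1·(124.41 − 60)^(-0.07551) = 288.1·64.41^(-0.07551) = 288.1·0.73014 = 210.353.
Rounded: 210.

210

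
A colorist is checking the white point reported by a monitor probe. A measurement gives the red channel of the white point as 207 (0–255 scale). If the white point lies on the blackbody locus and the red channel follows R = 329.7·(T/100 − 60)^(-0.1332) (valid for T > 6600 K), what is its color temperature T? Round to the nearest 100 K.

(t − 60)^(-0.1332) = 207/329.7 = 0.62784.
t − 60 = 0.62784^(1/-0.1332) = 0.62784^(-7.508) = 32.933, so t = 92.933.
T = 100·t = 9293 K → 9300 K to the nearest 100 K.

9300 K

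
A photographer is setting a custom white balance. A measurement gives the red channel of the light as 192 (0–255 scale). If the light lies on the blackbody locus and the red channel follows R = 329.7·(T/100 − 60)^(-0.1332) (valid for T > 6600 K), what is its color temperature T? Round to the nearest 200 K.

11800 K

(t − 60)^(-0.1332) = 192/329.7 = 0.58235.
t − 60 = 0.58235^(1/-0.1332) = 0.58235^(-7.508) = 57.929, so t = 117.929.
T = 100·t = 11793 K → 11800 K to the nearest 200 K.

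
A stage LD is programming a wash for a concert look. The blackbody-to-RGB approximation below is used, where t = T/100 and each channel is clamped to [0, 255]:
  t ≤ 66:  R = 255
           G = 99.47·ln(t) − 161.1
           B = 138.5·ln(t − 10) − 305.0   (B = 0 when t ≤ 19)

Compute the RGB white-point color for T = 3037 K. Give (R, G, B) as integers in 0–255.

(255, 178, 112)

t = 3037/100 = 30.37; the t ≤ 66 branch applies.
R = 255 by definition for t ≤ 66.
G = 99.47·ln 30.37 − 161.1 = 99.47·3.4135 − 161.1 = 178.436.
B = 138.5·ln(30.37 − 10) − 305.0 = 138.5·ln 20.37 − 305.0 = 138.5·3.0141 − 305.0 = 112.448.
Rounded: (255, 178, 112).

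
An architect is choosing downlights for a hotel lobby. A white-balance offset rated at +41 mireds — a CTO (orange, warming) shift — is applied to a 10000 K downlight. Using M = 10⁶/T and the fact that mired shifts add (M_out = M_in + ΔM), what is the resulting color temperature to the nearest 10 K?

7090 K

M_in = 10⁶/10000 = 100.00 mireds.
M_out = 100.00 + (+41) = 141.00 mireds.
T_out = 10⁶/141.00 = 7092.2 K → 7090 K.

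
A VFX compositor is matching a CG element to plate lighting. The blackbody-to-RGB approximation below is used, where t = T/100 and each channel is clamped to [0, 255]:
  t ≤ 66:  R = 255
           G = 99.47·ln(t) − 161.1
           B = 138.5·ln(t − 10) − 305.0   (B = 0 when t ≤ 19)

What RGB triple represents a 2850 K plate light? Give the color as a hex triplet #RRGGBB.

#FFAC63

t = 2850/100 = 28.5; the t ≤ 66 branch applies.
R = 255 by definition for t ≤ 66.
G = 99.47·ln 28.5 − 161.1 = 99.47·3.3499 − 161.1 = 172.115.
B = 138.5·ln(28.5 − 10) − 305.0 = 138.5·ln 18.5 − 305.0 = 138.5·2.9178 − 305.0 = 99.111.
Rounded: (255, 172, 99).
In hex: #FFAC63.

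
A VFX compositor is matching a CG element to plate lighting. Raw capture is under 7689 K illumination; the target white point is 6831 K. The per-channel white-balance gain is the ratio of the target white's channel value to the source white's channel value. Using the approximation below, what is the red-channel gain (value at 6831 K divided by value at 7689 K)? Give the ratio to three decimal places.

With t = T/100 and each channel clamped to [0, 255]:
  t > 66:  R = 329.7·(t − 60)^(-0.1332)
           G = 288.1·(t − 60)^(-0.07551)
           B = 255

At 7689 K (t = 76.89):
  R = 329.7·(76.89 − 60)^(-0.1332) = 329.7·16.89^(-0.1332) = 329.7·0.68625 = 226.255.
At 6831 K (t = 68.31):
  R = 329.7·(68.31 − 60)^(-0.1332) = 329.7·8.31^(-0.1332) = 329.7·0.75424 = 248.673.
Gain = 248.673 / 226.255 = 1.0991 → 1.099.

1.099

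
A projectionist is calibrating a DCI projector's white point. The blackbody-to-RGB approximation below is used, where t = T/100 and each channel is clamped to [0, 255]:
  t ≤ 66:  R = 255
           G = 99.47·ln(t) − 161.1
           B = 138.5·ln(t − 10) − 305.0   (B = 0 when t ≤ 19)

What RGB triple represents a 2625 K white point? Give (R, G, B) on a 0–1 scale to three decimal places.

t = 2625/100 = 26.25; the t ≤ 66 branch applies.
R = 255 by definition for t ≤ 66.
G = 99.47·ln 26.25 − 161.1 = 99.47·3.2677 − 161.1 = 163.935.
B = 138.5·ln(26.25 − 10) − 305.0 = 138.5·ln 16.25 − 305.0 = 138.5·2.7881 − 305.0 = 81.151.
Dividing each by 255: (1.0000, 0.6429, 0.3182) → (1.000, 0.643, 0.318).

(1.000, 0.643, 0.318)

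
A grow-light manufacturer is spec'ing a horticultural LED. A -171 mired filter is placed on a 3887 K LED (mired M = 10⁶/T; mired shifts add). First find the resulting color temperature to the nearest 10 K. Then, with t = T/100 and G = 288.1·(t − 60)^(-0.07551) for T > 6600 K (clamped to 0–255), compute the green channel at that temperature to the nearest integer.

213

M_in = 10⁶/3887 = 257.27; M_out = 257.27 + (-171) = 86.27.
T_out = 10⁶/86.27 = 11591.8 K → 11590 K; t = 115.9.
G = 288.1·(115.9 − 60)^(-0.07551) = 288.1·55.9^(-0.07551) = 288.1·0.73799 = 212.616.
Rounded: 213.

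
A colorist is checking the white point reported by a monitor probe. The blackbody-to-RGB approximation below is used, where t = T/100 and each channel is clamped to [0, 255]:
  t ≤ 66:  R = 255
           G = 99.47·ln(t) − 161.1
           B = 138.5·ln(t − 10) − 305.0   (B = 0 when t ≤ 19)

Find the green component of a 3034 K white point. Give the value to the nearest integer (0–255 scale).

178

t = 3034/100 = 30.34; the t ≤ 66 branch applies.
G = 99.47·ln 30.34 − 161.1 = 99.47·3.4125 − 161.1 = 178.338.
Rounded: 178.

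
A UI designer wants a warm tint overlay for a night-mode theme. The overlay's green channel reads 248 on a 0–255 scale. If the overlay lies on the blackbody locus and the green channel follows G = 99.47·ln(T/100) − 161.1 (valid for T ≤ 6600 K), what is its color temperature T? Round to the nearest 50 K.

ln t = (248 + 161.1) / 99.47 = 4.1128.
t = e^4.1128 = 61.117.
T = 100·t = 6112 K → 6100 K to the nearest 50 K.

6100 K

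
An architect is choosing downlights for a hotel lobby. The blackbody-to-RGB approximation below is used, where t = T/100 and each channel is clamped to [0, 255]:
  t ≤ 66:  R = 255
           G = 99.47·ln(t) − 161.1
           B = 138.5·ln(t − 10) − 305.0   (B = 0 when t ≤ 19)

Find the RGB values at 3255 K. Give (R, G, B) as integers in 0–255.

(255, 185, 127)

t = 3255/100 = 32.55; the t ≤ 66 branch applies.
R = 255 by definition for t ≤ 66.
G = 99.47·ln 32.55 − 161.1 = 99.47·3.4828 − 161.1 = 185.332.
B = 138.5·ln(32.55 − 10) − 305.0 = 138.5·ln 22.55 − 305.0 = 138.5·3.1157 − 305.0 = 126.529.
Rounded: (255, 185, 127).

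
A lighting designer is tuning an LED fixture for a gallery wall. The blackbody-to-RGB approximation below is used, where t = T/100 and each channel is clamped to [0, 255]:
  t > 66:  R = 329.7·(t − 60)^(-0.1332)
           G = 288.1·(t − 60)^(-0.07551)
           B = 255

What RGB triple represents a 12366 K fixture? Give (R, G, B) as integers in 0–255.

t = 12366/100 = 123.66; the t > 66 branch applies.
R = 329.7·(123.66 − 60)^(-0.1332) = 329.7·63.66^(-0.1332) = 329.7·0.57508 = 189.602.
G = 288.1·(123.66 − 60)^(-0.07551) = 288.1·63.66^(-0.07551) = 288.1·0.73079 = 210.539.
B = 255 by definition for t > 66.
Rounded: (190, 211, 255).

(190, 211, 255)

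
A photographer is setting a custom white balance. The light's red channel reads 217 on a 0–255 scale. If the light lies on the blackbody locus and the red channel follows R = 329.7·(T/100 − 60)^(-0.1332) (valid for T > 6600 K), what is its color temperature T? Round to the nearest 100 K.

(t − 60)^(-0.1332) = 217/329.7 = 0.65817.
t − 60 = 0.65817^(1/-0.1332) = 0.65817^(-7.508) = 23.110, so t = 83.110.
T = 100·t = 8311 K → 8300 K to the nearest 100 K.

8300 K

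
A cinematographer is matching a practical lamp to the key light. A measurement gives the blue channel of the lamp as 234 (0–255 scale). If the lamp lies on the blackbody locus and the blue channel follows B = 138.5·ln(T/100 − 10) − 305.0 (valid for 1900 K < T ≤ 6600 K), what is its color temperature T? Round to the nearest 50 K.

ln(t − 10) = (234 + 305.0) / 138.5 = 3.8917.
t − 10 = e^3.8917 = 48.994, so t = 58.994.
T = 100·t = 5899 K → 5900 K to the nearest 50 K.

5900 K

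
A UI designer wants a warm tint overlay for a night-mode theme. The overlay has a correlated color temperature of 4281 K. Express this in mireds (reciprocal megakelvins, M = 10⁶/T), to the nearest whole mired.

M = 10⁶ / 4281 = 233.590 → 234 mireds.

234 mireds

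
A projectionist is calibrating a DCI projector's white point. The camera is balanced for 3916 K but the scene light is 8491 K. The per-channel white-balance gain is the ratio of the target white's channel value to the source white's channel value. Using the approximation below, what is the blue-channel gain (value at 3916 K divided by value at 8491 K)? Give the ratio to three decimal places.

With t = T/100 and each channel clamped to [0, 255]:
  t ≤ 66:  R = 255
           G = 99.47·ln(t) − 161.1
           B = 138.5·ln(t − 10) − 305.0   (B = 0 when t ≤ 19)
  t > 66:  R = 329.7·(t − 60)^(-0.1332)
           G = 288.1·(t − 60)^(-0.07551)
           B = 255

At 8491 K (t = 84.91):
  B = 255 by definition for t > 66.
At 3916 K (t = 39.16):
  B = 138.5·ln(39.16 − 10) − 305.0 = 138.5·ln 29.16 − 305.0 = 138.5·3.3728 − 305.0 = 162.133.
Gain = 162.133 / 255.000 = 0.6358 → 0.636.

0.636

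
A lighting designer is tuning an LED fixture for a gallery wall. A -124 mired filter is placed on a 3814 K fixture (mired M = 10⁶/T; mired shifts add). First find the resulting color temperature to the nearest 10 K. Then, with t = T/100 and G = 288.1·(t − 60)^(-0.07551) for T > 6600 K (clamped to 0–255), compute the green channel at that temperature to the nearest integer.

M_in = 10⁶/3814 = 262.19; M_out = 262.19 + (-124) = 138.19.
T_out = 10⁶/138.19 = 7236.3 K → 7240 K; t = 72.4.
G = 288.1·(72.4 − 60)^(-0.07551) = 288.1·12.4^(-0.07551) = 288.1·0.82687 = 238.220.
Rounded: 238.

238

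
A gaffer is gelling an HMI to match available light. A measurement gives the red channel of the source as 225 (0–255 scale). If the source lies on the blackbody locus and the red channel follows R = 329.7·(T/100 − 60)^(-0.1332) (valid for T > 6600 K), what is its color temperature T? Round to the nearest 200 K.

7800 K

(t − 60)^(-0.1332) = 225/329.7 = 0.68244.
t − 60 = 0.68244^(1/-0.1332) = 0.68244^(-7.508) = 17.610, so t = 77.610.
T = 100·t = 7761 K → 7800 K to the nearest 200 K.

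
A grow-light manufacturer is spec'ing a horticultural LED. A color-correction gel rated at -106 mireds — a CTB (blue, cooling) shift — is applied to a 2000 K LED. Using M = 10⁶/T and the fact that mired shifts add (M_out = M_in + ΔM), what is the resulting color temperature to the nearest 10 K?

2540 K

M_in = 10⁶/2000 = 500.00 mireds.
M_out = 500.00 + (-106) = 394.00 mireds.
T_out = 10⁶/394.00 = 2538.1 K → 2540 K.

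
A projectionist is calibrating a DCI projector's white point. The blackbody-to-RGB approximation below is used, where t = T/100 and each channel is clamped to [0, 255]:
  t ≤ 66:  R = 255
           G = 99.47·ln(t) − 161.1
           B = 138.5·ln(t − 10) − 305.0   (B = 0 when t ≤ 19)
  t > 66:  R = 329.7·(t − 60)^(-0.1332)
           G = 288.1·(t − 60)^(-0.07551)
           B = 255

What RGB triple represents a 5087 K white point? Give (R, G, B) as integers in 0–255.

t = 5087/100 = 50.87; the t ≤ 66 branch applies.
R = 255 by definition for t ≤ 66.
G = 99.47·ln 50.87 − 161.1 = 99.47·3.9293 − 161.1 = 229.745.
B = 138.5·ln(50.87 − 10) − 305.0 = 138.5·ln 40.87 − 305.0 = 138.5·3.7104 − 305.0 = 208.890.
Rounded: (255, 230, 209).

(255, 230, 209)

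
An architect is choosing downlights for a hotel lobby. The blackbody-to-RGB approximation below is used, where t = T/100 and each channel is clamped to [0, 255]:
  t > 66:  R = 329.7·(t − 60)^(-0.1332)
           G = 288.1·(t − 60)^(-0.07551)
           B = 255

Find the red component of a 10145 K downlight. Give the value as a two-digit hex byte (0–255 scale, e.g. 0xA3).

0xC9

t = 10145/100 = 101.45; the t > 66 branch applies.
R = 329.7·(101.45 − 60)^(-0.1332) = 329.7·41.45^(-0.1332) = 329.7·0.60890 = 200.754.
Rounded: 201; in hex, 0xC9.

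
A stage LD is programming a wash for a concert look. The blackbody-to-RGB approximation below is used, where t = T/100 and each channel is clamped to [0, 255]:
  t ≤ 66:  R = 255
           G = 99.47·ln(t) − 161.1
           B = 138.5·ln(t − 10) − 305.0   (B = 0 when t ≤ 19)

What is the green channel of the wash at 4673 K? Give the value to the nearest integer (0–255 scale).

221

t = 4673/100 = 46.73; the t ≤ 66 branch applies.
G = 99.47·ln 46.73 − 161.1 = 99.47·3.8444 − 161.1 = 221.301.
Rounded: 221.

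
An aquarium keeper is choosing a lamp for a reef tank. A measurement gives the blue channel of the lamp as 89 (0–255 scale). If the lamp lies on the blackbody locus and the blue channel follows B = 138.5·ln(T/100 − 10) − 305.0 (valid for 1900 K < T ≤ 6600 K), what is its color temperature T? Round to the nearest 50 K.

ln(t − 10) = (89 + 305.0) / 138.5 = 2.8448.
t − 10 = e^2.8448 = 17.198, so t = 27.198.
T = 100·t = 2720 K → 2700 K to the nearest 50 K.

2700 K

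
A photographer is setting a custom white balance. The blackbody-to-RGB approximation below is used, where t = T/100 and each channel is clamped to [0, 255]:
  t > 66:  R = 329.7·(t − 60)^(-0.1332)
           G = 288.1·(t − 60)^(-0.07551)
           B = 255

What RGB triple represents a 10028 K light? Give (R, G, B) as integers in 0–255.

(202, 218, 255)

t = 10028/100 = 100.28; the t > 66 branch applies.
R = 329.7·(100.28 − 60)^(-0.1332) = 329.7·40.28^(-0.1332) = 329.7·0.61123 = 201.521.
G = 288.1·(100.28 − 60)^(-0.07551) = 288.1·40.28^(-0.07551) = 288.1·0.75648 = 217.943.
B = 255 by definition for t > 66.
Rounded: (202, 218, 255).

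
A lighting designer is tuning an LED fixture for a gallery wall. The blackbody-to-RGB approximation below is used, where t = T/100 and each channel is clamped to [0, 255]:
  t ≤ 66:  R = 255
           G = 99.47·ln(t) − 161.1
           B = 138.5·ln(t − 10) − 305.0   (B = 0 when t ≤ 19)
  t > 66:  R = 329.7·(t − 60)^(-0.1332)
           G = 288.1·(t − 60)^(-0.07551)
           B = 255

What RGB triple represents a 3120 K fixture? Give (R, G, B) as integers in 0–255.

t = 3120/100 = 31.2; the t ≤ 66 branch applies.
R = 255 by definition for t ≤ 66.
G = 99.47·ln 31.2 − 161.1 = 99.47·3.4404 − 161.1 = 181.118.
B = 138.5·ln(31.2 − 10) − 305.0 = 138.5·ln 21.2 − 305.0 = 138.5·3.0540 − 305.0 = 117.979.
Rounded: (255, 181, 118).

(255, 181, 118)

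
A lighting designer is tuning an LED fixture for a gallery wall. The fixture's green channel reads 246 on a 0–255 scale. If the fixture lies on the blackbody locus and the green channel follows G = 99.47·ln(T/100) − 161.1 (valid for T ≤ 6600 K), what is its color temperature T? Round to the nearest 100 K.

6000 K

ln t = (246 + 161.1) / 99.47 = 4.0927.
t = e^4.0927 = 59.901.
T = 100·t = 5990 K → 6000 K to the nearest 100 K.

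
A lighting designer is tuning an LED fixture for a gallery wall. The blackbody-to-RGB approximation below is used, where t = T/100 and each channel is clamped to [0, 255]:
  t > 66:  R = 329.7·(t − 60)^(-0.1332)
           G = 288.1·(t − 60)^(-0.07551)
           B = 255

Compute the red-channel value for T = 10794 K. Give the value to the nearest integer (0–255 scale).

t = 10794/100 = 107.94; the t > 66 branch applies.
R = 329.7·(107.94 − 60)^(-0.1332) = 329.7·47.94^(-0.1332) = 329.7·0.59722 = 196.902.
Rounded: 197.

197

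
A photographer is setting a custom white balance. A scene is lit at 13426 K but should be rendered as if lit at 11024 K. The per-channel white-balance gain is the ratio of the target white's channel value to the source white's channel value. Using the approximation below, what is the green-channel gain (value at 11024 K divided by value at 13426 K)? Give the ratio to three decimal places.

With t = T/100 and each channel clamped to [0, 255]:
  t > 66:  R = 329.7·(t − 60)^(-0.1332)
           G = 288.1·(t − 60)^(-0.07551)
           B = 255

1.030

At 13426 K (t = 134.26):
  G = 288.1·(134.26 − 60)^(-0.07551) = 288.1·74.26^(-0.07551) = 288.1·0.72234 = 208.105.
At 11024 K (t = 110.24):
  G = 288.1·(110.24 − 60)^(-0.07551) = 288.1·50.24^(-0.07551) = 288.1·0.74397 = 214.337.
Gain = 214.337 / 208.105 = 1.0299 → 1.030.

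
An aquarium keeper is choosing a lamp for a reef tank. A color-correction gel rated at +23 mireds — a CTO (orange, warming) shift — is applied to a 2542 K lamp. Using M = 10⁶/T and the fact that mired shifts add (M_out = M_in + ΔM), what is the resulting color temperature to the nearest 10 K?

M_in = 10⁶/2542 = 393.39 mireds.
M_out = 393.39 + (+23) = 416.39 mireds.
T_out = 10⁶/416.39 = 2401.6 K → 2400 K.

2400 K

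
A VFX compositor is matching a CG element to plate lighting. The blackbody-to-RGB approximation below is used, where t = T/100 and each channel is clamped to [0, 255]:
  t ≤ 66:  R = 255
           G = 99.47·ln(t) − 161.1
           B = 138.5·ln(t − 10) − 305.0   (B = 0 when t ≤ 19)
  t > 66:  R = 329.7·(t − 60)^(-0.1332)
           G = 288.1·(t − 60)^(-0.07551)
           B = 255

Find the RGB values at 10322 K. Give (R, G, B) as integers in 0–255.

t = 10322/100 = 103.22; the t > 66 branch applies.
R = 329.7·(103.22 − 60)^(-0.1332) = 329.7·43.22^(-0.1332) = 329.7·0.60552 = 199.639.
G = 288.1·(103.22 − 60)^(-0.07551) = 288.1·43.22^(-0.07551) = 288.1·0.75247 = 216.787.
B = 255 by definition for t > 66.
Rounded: (200, 217, 255).

(200, 217, 255)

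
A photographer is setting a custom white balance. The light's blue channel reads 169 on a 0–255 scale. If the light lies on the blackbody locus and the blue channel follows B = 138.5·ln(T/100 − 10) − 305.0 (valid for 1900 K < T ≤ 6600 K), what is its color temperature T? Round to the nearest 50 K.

ln(t − 10) = (169 + 305.0) / 138.5 = 3.4224.
t − 10 = e^3.4224 = 30.642, so t = 40.642.
T = 100·t = 4064 K → 4050 K to the nearest 50 K.

4050 K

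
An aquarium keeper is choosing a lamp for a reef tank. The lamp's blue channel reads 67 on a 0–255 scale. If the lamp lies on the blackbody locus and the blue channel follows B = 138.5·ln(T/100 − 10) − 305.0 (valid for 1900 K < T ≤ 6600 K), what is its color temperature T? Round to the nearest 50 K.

2450 K

ln(t − 10) = (67 + 305.0) / 138.5 = 2.6859.
t − 10 = e^2.6859 = 14.672, so t = 24.672.
T = 100·t = 2467 K → 2450 K to the nearest 50 K.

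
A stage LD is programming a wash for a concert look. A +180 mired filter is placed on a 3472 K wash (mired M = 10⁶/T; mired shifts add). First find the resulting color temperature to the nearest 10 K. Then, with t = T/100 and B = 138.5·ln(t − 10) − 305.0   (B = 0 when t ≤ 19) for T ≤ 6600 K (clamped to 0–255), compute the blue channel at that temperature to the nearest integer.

32

M_in = 10⁶/3472 = 288.02; M_out = 288.02 + (+180) = 468.02.
T_out = 10⁶/468.02 = 2136.7 K → 2140 K; t = 21.4.
B = 138.5·ln(21.4 − 10) − 305.0 = 138.5·ln 11.4 − 305.0 = 138.5·2.4336 − 305.0 = 32.055.
Rounded: 32.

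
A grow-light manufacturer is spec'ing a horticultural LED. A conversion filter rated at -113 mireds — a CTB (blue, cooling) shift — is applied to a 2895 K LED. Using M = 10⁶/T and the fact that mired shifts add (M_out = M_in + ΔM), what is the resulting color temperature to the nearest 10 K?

4300 K

M_in = 10⁶/2895 = 345.42 mireds.
M_out = 345.42 + (-113) = 232.42 mireds.
T_out = 10⁶/232.42 = 4302.5 K → 4300 K.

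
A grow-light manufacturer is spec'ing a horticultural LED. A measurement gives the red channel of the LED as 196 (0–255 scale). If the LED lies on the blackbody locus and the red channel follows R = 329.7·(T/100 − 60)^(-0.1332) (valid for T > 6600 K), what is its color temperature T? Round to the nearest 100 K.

11000 K

(t − 60)^(-0.1332) = 196/329.7 = 0.59448.
t − 60 = 0.59448^(1/-0.1332) = 0.59448^(-7.508) = 49.621, so t = 109.621.
T = 100·t = 10962 K → 11000 K to the nearest 100 K.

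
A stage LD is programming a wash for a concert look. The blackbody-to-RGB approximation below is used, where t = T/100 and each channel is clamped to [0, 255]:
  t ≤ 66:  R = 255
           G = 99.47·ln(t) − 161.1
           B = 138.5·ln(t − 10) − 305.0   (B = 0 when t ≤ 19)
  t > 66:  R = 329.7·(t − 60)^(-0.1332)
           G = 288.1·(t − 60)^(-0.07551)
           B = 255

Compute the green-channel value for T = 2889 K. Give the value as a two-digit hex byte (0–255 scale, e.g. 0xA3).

0xAD

t = 2889/100 = 28.89; the t ≤ 66 branch applies.
G = 99.47·ln 28.89 − 161.1 = 99.47·3.3635 − 161.1 = 173.467.
Rounded: 173; in hex, 0xAD.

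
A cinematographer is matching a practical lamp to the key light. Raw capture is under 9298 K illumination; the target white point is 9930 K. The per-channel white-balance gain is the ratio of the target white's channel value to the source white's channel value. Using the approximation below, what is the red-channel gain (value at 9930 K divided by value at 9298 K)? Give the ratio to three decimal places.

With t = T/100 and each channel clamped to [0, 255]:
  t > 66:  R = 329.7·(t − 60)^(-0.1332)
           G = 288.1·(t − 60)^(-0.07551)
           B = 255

0.977

At 9298 K (t = 92.98):
  R = 329.7·(92.98 − 60)^(-0.1332) = 329.7·32.98^(-0.1332) = 329.7·0.62772 = 206.961.
At 9930 K (t = 99.3):
  R = 329.7·(99.3 − 60)^(-0.1332) = 329.7·39.3^(-0.1332) = 329.7·0.61323 = 202.184.
Gain = 202.184 / 206.961 = 0.9769 → 0.977.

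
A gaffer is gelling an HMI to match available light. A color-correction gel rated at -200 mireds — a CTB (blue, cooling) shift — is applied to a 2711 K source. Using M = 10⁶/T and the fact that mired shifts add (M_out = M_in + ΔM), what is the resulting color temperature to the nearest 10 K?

M_in = 10⁶/2711 = 368.87 mireds.
M_out = 368.87 + (-200) = 168.87 mireds.
T_out = 10⁶/168.87 = 5921.8 K → 5920 K.

5920 K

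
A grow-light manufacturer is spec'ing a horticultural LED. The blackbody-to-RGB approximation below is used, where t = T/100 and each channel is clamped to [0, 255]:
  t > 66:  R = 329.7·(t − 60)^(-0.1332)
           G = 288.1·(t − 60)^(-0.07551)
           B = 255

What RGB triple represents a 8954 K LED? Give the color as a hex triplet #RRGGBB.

#D2DFFF

t = 8954/100 = 89.54; the t > 66 branch applies.
R = 329.7·(89.54 − 60)^(-0.1332) = 329.7·29.54^(-0.1332) = 329.7·0.63700 = 210.020.
G = 288.1·(89.54 − 60)^(-0.07551) = 288.1·29.54^(-0.07551) = 288.1·0.77441 = 223.107.
B = 255 by definition for t > 66.
Rounded: (210, 223, 255).
In hex: #D2DFFF.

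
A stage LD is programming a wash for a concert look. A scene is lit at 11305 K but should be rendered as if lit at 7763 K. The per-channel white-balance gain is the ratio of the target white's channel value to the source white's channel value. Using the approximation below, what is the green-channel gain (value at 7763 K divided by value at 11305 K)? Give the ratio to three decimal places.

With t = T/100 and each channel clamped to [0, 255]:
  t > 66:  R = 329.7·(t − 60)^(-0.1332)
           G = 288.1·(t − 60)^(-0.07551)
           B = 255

1.087

At 11305 K (t = 113.05):
  G = 288.1·(113.05 − 60)^(-0.07551) = 288.1·53.05^(-0.07551) = 288.1·0.74092 = 213.458.
At 7763 K (t = 77.63):
  G = 288.1·(77.63 − 60)^(-0.07551) = 288.1·17.63^(-0.07551) = 288.1·0.80518 = 231.974.
Gain = 231.974 / 213.458 = 1.0867 → 1.087.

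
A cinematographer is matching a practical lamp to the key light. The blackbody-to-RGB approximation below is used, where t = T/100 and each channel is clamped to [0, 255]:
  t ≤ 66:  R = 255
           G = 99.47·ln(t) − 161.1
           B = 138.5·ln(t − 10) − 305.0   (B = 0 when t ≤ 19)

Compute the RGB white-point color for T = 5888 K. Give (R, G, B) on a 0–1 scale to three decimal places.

(1.000, 0.958, 0.916)

t = 5888/100 = 58.88; the t ≤ 66 branch applies.
R = 255 by definition for t ≤ 66.
G = 99.47·ln 58.88 − 161.1 = 99.47·4.0755 − 161.1 = 244.290.
B = 138.5·ln(58.88 − 10) − 305.0 = 138.5·ln 48.88 − 305.0 = 138.5·3.8894 − 305.0 = 233.678.
Dividing each by 255: (1.0000, 0.9580, 0.9164) → (1.000, 0.958, 0.916).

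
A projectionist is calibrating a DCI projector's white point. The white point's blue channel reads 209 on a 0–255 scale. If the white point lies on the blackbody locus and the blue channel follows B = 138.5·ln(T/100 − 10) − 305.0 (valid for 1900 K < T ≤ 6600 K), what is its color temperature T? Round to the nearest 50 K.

5100 K

ln(t − 10) = (209 + 305.0) / 138.5 = 3.7112.
t − 10 = e^3.7112 = 40.903, so t = 50.903.
T = 100·t = 5090 K → 5100 K to the nearest 50 K.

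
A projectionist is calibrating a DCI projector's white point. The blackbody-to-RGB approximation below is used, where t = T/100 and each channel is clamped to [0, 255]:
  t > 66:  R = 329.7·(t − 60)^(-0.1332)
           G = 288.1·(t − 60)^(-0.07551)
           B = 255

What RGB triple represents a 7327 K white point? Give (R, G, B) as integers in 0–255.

(234, 237, 255)

t = 7327/100 = 73.27; the t > 66 branch applies.
R = 329.7·(73.27 − 60)^(-0.1332) = 329.7·13.27^(-0.1332) = 329.7·0.70865 = 233.643.
G = 288.1·(73.27 − 60)^(-0.07551) = 288.1·13.27^(-0.07551) = 288.1·0.82264 = 237.004.
B = 255 by definition for t > 66.
Rounded: (234, 237, 255).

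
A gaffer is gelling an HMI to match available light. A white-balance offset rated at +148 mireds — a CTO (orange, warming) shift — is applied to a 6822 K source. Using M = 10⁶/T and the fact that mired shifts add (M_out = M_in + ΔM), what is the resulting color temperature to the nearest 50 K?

3400 K

M_in = 10⁶/6822 = 146.58 mireds.
M_out = 146.58 + (+148) = 294.58 mireds.
T_out = 10⁶/294.58 = 3394.6 K → 3400 K.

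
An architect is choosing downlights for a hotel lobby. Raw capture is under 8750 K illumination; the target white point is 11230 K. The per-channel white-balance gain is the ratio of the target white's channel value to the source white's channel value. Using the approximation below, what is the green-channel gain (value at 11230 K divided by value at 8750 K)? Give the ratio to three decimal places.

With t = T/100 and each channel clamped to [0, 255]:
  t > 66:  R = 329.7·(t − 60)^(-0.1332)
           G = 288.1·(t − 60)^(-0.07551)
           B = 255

0.953

At 8750 K (t = 87.5):
  G = 288.1·(87.5 − 60)^(-0.07551) = 288.1·27.5^(-0.07551) = 288.1·0.77860 = 224.315.
At 11230 K (t = 112.3):
  G = 288.1·(112.3 − 60)^(-0.07551) = 288.1·52.3^(-0.07551) = 288.1·0.74171 = 213.688.
Gain = 213.688 / 224.315 = 0.9526 → 0.953.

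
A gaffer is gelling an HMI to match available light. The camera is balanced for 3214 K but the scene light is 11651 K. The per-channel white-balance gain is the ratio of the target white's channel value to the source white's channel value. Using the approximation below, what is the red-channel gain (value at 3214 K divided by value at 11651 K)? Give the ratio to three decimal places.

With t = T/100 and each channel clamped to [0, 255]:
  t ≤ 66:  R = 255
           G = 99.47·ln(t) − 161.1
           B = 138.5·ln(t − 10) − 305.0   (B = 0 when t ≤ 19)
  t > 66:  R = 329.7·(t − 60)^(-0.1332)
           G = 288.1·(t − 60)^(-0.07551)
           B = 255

1.324

At 11651 K (t = 116.51):
  R = 329.7·(116.51 − 60)^(-0.1332) = 329.7·56.51^(-0.1332) = 329.7·0.58427 = 192.635.
At 3214 K (t = 32.14):
  R = 255 by definition for t ≤ 66.
Gain = 255.000 / 192.635 = 1.3237 → 1.324.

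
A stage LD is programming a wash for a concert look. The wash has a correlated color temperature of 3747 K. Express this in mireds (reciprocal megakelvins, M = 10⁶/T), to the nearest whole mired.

M = 10⁶ / 3747 = 266.880 → 267 mireds.

267 mireds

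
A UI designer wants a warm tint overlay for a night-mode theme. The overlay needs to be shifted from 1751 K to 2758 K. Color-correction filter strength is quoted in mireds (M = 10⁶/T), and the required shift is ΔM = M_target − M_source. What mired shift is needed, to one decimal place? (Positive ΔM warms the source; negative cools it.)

-208.5 mireds

M_source = 10⁶/1751 = 571.102; M_target = 10⁶/2758 = 362.582.
ΔM = 362.582 − 571.102 = -208.521 → -208.5 mireds, a cooling shift.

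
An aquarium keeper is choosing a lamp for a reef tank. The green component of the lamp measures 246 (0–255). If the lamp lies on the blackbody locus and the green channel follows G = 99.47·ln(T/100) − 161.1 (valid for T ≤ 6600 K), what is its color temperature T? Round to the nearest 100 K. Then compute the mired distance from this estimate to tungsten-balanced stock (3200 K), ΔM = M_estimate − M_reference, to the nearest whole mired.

-146 mireds

ln t = (246 + 161.1) / 99.47 = 4.0927.
t = e^4.0927 = 59.901.
T = 100·t = 5990 K → 6000 K to the nearest 100 K.
M_estimate = 10⁶/6000 = 166.67; M_reference = 10⁶/3200 = 312.50.
ΔM = 166.67 − 312.50 = -145.83 → -146 mireds.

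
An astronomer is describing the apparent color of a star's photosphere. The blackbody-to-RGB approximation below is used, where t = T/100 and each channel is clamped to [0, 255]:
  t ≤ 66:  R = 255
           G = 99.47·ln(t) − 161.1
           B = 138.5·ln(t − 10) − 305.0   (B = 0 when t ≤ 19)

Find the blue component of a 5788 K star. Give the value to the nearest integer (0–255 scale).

231

t = 5788/100 = 57.88; the t ≤ 66 branch applies.
B = 138.5·ln(57.88 − 10) − 305.0 = 138.5·ln 47.88 − 305.0 = 138.5·3.8687 − 305.0 = 230.815.
Rounded: 231.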